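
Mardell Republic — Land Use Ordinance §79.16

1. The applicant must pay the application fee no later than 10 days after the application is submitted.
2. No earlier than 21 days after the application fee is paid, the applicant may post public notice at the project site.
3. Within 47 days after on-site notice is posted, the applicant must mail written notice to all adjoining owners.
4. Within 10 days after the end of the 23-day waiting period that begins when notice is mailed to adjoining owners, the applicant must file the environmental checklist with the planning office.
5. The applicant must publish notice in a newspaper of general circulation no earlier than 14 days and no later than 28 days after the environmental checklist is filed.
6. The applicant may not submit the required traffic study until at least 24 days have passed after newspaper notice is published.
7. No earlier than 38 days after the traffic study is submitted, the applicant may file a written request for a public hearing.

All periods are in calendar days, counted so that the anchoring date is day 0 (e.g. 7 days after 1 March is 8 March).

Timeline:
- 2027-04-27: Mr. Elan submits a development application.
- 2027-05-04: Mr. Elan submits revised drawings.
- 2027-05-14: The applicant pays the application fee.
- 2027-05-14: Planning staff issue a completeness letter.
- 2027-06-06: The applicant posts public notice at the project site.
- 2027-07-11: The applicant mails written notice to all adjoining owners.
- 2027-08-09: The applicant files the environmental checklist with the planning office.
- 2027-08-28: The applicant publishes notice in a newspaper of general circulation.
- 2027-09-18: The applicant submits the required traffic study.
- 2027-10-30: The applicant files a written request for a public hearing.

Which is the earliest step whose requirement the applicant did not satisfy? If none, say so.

(1) due by 2027-04-27 + 10 days = 2027-05-07; done 2027-05-14 — 7 days late.

Step 1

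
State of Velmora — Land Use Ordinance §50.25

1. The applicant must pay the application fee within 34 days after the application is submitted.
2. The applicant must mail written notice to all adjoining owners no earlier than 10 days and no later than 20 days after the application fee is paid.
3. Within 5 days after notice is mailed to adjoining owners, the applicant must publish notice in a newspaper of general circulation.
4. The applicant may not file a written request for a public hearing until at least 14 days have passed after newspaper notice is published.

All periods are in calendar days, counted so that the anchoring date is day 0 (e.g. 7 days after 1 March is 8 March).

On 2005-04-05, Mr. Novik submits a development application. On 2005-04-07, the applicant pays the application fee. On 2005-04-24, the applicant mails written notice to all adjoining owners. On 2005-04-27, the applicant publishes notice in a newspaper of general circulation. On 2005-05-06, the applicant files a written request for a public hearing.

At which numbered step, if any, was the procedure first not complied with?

(1) due by 2005-04-05 + 34 days = 2005-05-09; completed 2005-04-07, before the deadline.
(2) the permitted window runs from 2005-04-07 + 10 = 2005-04-17 to 2005-04-07 + 20 = 2005-04-27; 2005-04-24 falls inside that range.
(3) due by 2005-04-24 + 5 days = 2005-04-29; done 2005-04-27 — timely.
(4) permitted from 2005-04-27 + 14 days = 2005-05-11 onward; acted on 2005-05-06, 5 days prematurely.
No need to go further; step 4 was not satisfied.

Step 4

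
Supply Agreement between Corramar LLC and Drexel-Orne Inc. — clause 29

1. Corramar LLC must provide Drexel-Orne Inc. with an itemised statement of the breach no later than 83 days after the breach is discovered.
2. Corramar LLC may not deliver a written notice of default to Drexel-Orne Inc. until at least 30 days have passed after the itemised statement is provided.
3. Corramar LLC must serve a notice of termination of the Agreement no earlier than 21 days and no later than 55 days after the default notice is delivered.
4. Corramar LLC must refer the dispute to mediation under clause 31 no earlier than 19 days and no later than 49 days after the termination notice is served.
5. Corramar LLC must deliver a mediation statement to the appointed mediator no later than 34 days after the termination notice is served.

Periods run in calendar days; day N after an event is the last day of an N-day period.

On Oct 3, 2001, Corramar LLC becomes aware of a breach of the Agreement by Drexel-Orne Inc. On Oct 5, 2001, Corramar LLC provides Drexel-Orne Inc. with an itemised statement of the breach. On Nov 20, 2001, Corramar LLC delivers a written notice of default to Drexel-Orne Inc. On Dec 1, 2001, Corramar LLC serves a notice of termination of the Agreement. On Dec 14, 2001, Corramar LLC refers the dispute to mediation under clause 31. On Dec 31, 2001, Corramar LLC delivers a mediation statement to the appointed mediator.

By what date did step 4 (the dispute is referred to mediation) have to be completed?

Step 4 runs from Dec 1, 2001, when the termination notice is served. The window is 19–49 days after Dec 1, 2001; it closes on Jan 19, 2002.

Jan 19, 2002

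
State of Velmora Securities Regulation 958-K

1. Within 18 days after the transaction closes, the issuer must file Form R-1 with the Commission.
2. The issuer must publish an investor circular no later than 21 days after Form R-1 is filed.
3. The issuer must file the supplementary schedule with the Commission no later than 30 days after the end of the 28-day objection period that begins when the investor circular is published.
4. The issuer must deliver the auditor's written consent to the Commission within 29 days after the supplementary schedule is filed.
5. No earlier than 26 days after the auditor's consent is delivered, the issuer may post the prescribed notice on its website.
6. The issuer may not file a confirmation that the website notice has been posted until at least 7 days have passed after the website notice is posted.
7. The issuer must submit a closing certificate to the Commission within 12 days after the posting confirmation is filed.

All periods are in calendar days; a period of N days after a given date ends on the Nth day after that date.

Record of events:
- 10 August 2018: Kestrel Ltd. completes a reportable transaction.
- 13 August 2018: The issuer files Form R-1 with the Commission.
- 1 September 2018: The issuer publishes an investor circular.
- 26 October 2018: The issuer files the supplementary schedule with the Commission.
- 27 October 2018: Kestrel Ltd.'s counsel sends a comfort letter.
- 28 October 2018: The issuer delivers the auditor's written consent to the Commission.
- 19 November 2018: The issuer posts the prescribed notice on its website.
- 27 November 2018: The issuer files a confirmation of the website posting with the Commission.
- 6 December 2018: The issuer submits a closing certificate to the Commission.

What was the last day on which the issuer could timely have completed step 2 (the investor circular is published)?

Step 2 runs from 13 August 2018, when Form R-1 is filed. 21 days after 13 August 2018 is 3 September 2018.

3 September 2018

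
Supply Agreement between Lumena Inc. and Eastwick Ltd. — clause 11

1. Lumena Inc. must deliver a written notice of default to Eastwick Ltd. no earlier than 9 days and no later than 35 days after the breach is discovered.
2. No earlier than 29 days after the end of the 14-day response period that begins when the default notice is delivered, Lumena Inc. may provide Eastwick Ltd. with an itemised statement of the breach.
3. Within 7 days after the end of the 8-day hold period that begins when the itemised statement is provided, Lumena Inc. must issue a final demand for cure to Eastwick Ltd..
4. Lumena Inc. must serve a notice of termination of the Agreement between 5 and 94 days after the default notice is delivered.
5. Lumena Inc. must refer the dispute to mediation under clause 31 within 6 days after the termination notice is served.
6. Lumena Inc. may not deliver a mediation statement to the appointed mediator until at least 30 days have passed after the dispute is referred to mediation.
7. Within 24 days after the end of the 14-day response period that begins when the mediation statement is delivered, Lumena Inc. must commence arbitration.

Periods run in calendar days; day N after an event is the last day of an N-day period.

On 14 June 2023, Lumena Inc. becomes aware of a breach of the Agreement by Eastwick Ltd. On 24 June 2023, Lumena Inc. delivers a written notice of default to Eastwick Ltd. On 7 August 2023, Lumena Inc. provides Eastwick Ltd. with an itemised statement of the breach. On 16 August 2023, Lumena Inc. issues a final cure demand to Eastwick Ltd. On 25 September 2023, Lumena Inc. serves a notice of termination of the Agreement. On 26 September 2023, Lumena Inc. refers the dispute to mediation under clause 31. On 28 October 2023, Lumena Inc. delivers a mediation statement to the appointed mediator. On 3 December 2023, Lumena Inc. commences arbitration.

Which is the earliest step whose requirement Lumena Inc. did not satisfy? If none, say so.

(1) the permitted window runs from 14 June 2023 + 9 = 23 June 2023 to 14 June 2023 + 35 = 19 July 2023; done 24 June 2023 — within the window.
(2) permitted from 8 July 2023 + 29 days = 6 August 2023 onward; done 7 August 2023 — permitted.
(3) due by 15 August 2023 + 7 days = 22 August 2023; done 16 August 2023 — timely.
(4) the permitted window runs from 24 June 2023 + 5 = 29 June 2023 to 24 June 2023 + 94 = 26 September 2023; done 25 September 2023 — within the window.
(5) due by 25 September 2023 + 6 days = 1 October 2023; 26 September 2023 is within that limit.
(6) permitted from 26 September 2023 + 30 days = 26 October 2023 onward; done 28 October 2023 — permitted.
(7) due by 11 November 2023 + 24 days = 5 December 2023; completed 3 December 2023, before the deadline.

None — every step was satisfied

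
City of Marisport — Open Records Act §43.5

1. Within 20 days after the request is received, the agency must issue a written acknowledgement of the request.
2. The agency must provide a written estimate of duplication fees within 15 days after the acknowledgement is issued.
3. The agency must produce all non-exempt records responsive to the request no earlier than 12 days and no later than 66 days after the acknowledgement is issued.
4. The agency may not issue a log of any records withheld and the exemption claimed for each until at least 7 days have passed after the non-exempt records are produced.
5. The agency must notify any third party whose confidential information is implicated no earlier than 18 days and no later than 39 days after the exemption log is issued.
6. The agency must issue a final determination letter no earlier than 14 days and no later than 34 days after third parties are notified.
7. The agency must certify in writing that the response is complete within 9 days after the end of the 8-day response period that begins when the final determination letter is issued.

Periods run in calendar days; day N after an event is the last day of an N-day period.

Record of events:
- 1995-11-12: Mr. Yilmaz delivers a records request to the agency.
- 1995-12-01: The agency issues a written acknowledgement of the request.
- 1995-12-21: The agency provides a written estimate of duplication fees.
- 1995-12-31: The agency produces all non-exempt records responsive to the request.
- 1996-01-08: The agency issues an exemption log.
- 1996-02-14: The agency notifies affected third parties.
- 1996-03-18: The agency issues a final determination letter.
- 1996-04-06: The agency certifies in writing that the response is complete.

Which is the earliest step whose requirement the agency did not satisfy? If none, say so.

Step 1 — counting 20 days from 1995-11-12 (when the request is received) gives a deadline of 1995-12-02; done 1995-12-01 — timely.
Step 2 — counting 15 days from 1995-12-01 (when the acknowledgement is issued) gives a deadline of 1995-12-16; 1995-12-21 misses that deadline by 5 days.
Later steps need not be reached.

Step 2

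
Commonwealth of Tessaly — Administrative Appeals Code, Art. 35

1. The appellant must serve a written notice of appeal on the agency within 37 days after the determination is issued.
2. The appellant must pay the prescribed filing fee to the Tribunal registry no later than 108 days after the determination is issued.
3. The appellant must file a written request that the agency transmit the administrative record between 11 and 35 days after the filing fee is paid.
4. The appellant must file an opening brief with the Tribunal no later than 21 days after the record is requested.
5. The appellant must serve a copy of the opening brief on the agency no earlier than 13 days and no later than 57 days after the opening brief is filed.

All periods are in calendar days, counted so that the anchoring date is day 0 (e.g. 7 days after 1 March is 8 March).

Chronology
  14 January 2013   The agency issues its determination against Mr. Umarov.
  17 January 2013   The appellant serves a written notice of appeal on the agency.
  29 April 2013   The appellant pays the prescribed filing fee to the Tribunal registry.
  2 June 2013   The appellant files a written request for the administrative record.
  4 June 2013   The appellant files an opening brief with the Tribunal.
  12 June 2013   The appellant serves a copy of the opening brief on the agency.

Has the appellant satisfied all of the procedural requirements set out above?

Step 1 — counting 37 days from 14 January 2013 (when the determination is issued) gives a deadline of 20 February 2013; 17 January 2013 is within that limit.
Step 2 — counting 108 days from 14 January 2013 (when the determination is issued) gives a deadline of 2 May 2013; completed 29 April 2013, before the deadline.
Step 3 — 11 and 35 days from 29 April 2013 (when the filing fee is paid) are 10 May 2013 and 3 June 2013 respectively; done 2 June 2013, which is between those dates.
Step 4 — counting 21 days from 2 June 2013 (when the record is requested) gives a deadline of 23 June 2013; completed 4 June 2013, before the deadline.
Step 5 — 13 and 57 days from 4 June 2013 (when the opening brief is filed) are 17 June 2013 and 31 July 2013 respectively; done 12 June 2013 — 5 days before the window opened.
The procedure was therefore not followed at step 5.

No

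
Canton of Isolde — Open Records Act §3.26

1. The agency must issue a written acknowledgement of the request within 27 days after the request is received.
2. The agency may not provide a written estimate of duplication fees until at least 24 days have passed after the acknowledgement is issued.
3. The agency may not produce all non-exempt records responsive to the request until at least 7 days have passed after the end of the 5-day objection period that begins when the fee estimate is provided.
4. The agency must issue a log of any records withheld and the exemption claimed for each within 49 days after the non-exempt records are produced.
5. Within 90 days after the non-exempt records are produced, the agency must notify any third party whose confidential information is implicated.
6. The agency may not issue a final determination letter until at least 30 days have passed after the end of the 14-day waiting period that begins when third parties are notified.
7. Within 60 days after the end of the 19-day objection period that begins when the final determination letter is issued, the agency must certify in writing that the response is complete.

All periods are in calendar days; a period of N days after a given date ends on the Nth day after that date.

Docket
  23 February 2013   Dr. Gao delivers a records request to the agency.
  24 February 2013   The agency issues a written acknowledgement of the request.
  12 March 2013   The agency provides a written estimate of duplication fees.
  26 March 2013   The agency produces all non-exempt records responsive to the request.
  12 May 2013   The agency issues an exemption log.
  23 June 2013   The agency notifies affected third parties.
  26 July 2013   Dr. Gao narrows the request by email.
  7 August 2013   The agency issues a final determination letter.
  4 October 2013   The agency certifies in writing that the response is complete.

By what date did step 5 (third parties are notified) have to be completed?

Step 5 runs from 26 March 2013, when the non-exempt records are produced. 90 days after 26 March 2013 is 24 June 2013.

24 June 2013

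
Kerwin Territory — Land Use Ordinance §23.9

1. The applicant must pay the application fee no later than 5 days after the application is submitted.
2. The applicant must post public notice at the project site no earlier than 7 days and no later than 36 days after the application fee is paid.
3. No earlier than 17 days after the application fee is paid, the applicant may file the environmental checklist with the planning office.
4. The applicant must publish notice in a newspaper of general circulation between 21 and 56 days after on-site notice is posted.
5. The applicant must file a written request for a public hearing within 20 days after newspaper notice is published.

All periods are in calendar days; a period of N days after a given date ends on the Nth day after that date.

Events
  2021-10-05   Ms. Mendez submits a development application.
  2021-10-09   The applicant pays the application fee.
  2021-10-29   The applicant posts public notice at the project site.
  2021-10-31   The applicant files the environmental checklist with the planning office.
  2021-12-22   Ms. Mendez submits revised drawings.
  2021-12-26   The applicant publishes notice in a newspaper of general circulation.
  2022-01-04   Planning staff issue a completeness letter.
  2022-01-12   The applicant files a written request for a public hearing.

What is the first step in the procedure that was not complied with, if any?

Step 4

(1) due by 2021-10-05 + 5 days = 2021-10-10; 2021-10-09 is within that limit.
(2) the permitted window runs from 2021-10-09 + 7 = 2021-10-16 to 2021-10-09 + 36 = 2021-11-14; 2021-10-29 falls inside that range.
(3) permitted from 2021-10-09 + 17 days = 2021-10-26 onward; done 2021-10-31, after the minimum wait.
(4) the permitted window runs from 2021-10-29 + 21 = 2021-11-19 to 2021-10-29 + 56 = 2021-12-24; 2021-12-26 is 2 days past the end of the window.
Later steps need not be reached.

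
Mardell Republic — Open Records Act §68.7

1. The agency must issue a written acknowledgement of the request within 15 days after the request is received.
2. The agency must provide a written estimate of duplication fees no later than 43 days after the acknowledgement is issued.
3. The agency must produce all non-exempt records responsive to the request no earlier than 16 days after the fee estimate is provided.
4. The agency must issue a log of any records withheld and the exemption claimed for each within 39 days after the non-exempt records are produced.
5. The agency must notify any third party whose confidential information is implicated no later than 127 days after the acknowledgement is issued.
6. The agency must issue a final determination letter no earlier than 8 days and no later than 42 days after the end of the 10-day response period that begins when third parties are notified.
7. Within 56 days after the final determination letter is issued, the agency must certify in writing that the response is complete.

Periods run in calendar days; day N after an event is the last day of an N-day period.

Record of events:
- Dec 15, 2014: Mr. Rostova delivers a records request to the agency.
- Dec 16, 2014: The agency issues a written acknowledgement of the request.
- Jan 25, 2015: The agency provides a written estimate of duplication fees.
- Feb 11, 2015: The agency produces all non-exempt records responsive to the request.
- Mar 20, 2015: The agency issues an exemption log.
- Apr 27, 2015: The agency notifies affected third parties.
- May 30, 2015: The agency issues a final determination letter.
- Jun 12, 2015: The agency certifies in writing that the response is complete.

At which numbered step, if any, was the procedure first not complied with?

Step 1 — counting 15 days from Dec 15, 2014 (when the request is received) gives a deadline of Dec 30, 2014; done Dec 16, 2014 — timely.
Step 2 — counting 43 days from Dec 16, 2014 (when the acknowledgement is issued) gives a deadline of Jan 28, 2015; completed Jan 25, 2015, before the deadline.
Step 3 — must wait 16 days from Jan 25, 2015 (when the fee estimate is provided), so not before Feb 10, 2015; done Feb 11, 2015 — permitted.
Step 4 — counting 39 days from Feb 11, 2015 (when the non-exempt records are produced) gives a deadline of Mar 22, 2015; completed Mar 20, 2015, before the deadline.
Step 5 — counting 127 days from Dec 16, 2014 (when the acknowledgement is issued) gives a deadline of Apr 22, 2015; done Apr 27, 2015 — 5 days late.
No need to go further; step 5 was not satisfied.

Step 5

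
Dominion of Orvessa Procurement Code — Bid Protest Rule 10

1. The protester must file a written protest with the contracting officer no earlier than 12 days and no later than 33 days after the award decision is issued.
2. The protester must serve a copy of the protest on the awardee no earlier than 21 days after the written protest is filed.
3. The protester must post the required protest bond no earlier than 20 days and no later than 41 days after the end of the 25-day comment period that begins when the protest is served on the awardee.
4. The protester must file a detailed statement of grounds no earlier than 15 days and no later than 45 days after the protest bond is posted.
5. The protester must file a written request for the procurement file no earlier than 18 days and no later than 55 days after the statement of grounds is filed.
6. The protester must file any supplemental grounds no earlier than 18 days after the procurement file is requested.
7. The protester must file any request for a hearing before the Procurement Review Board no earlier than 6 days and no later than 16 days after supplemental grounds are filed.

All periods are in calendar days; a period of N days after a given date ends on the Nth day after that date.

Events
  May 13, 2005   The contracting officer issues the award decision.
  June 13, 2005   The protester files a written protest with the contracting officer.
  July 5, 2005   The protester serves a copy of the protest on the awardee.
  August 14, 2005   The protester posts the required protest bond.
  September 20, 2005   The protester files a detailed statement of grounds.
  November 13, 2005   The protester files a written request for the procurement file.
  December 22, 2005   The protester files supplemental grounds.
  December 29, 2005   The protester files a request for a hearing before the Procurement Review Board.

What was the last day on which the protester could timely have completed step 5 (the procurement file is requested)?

Step 5 runs from September 20, 2005, when the statement of grounds is filed. The window is 18–55 days after September 20, 2005; it closes on November 14, 2005.

November 14, 2005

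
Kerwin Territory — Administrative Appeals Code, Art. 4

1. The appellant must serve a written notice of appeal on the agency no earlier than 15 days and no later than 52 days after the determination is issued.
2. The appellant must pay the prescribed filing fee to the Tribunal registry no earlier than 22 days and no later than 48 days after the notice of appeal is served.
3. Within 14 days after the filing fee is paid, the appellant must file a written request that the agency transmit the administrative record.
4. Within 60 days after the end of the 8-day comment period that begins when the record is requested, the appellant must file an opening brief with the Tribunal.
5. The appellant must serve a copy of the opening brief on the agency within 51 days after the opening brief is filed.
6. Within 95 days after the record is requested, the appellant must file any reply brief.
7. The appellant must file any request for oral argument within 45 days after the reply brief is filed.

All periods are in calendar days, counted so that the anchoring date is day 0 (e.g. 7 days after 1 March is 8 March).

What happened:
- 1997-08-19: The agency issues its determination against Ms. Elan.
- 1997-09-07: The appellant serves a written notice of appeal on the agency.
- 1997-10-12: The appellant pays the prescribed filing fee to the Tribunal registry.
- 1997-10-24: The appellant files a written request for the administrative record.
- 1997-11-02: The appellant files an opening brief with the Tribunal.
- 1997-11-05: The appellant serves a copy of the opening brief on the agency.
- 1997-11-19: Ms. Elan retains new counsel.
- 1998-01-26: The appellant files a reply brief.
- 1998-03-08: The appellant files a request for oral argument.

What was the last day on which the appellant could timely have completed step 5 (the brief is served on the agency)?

Step 5 runs from 1997-11-02, when the opening brief is filed. 51 days after 1997-11-02 is 1997-12-23.

1997-12-23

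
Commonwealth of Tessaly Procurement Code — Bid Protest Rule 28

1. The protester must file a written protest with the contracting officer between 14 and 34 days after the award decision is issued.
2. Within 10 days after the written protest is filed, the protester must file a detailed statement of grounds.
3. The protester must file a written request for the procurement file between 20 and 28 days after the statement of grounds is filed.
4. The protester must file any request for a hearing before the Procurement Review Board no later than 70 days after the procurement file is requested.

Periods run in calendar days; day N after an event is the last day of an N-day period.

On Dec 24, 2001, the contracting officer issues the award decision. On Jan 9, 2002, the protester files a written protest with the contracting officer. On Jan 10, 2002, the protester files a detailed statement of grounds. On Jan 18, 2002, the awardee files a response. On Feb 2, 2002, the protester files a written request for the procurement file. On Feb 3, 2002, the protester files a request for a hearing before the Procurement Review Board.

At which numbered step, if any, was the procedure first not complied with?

Step 1: the window is 14–34 days after Dec 24, 2001 (when the award decision is issued), so Jan 7, 2002 through Jan 27, 2002; done Jan 9, 2002, which is between those dates.
Step 2: 10 days after Jan 9, 2002 (when the written protest is filed) is Jan 19, 2002; Jan 10, 2002 is within that limit.
Step 3: the window is 20–28 days after Jan 10, 2002 (when the statement of grounds is filed), so Jan 30, 2002 through Feb 7, 2002; done Feb 2, 2002, which is between those dates.
Step 4: 70 days after Feb 2, 2002 (when the procurement file is requested) is Apr 13, 2002; Feb 3, 2002 is within that limit.

None — every step was satisfied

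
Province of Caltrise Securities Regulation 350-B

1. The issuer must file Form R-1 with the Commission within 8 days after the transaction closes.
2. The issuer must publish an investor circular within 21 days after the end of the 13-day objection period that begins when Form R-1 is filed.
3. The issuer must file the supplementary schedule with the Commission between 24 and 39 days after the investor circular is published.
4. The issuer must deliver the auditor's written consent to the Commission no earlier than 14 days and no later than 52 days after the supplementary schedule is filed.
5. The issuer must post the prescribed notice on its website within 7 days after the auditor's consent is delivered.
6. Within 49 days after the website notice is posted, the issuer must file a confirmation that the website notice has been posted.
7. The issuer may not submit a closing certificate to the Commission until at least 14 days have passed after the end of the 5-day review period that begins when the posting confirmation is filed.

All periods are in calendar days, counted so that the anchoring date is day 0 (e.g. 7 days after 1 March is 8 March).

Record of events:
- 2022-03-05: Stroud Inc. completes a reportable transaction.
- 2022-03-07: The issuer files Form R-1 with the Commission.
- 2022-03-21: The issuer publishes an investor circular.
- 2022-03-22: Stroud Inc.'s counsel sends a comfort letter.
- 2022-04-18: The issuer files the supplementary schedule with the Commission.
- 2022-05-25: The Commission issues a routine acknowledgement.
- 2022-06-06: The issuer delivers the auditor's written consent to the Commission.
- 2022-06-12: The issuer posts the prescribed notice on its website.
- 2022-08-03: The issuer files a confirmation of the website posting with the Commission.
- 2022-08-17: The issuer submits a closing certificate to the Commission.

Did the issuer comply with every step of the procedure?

No

Step 1 — counting 8 days from 2022-03-05 (when the transaction closes) gives a deadline of 2022-03-13; completed 2022-03-07, before the deadline.
Step 2 — counting 21 days from 2022-03-20 (end of the 13-day objection period, which began when Form R-1 is filed on 2022-03-07) gives a deadline of 2022-04-10; done 2022-03-21 — timely.
Step 3 — 24 and 39 days from 2022-03-21 (when the investor circular is published) are 2022-04-14 and 2022-04-29 respectively; done 2022-04-18 — within the window.
Step 4 — 14 and 52 days from 2022-04-18 (when the supplementary schedule is filed) are 2022-05-02 and 2022-06-09 respectively; 2022-06-06 falls inside that range.
Step 5 — counting 7 days from 2022-06-06 (when the auditor's consent is delivered) gives a deadline of 2022-06-13; 2022-06-12 is within that limit.
Step 6 — counting 49 days from 2022-06-12 (when the website notice is posted) gives a deadline of 2022-07-31; done 2022-08-03 — 3 days late.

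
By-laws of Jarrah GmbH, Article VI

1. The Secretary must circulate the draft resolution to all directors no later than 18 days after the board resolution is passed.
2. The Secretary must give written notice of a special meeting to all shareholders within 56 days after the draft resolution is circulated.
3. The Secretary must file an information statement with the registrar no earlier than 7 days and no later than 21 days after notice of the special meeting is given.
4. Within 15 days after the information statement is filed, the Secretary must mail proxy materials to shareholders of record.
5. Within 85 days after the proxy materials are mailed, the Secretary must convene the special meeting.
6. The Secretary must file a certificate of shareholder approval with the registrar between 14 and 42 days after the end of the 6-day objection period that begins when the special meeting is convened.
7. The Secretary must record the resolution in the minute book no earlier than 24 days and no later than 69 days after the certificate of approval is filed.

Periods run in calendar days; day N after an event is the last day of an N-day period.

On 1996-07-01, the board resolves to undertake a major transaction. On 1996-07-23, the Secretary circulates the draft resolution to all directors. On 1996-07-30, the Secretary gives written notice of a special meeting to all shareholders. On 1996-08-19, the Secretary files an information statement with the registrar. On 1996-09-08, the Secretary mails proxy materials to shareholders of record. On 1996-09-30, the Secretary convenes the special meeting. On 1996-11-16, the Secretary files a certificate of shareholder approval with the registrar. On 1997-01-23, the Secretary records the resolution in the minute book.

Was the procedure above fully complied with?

No

Step 1: 18 days after 1996-07-01 (when the board resolution is passed) is 1996-07-19; not done until 1996-07-23, 4 days after the deadline.
That is the first point of non-compliance.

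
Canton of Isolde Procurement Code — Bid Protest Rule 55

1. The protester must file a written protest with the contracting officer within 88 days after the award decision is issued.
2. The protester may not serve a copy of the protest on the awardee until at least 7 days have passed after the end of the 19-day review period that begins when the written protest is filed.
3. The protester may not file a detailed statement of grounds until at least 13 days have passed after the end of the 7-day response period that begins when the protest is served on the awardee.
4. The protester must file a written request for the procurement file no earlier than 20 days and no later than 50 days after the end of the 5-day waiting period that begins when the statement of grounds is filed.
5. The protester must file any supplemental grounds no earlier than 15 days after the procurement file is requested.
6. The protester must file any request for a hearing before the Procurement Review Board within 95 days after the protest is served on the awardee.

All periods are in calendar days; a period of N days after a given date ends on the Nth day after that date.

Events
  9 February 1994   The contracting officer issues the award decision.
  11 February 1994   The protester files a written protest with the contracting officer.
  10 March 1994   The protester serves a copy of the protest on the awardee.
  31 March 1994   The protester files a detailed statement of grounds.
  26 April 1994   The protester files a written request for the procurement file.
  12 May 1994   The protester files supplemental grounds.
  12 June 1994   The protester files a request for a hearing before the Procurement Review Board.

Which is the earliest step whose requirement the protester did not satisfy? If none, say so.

None — every step was satisfied

Step 1 — counting 88 days from 9 February 1994 (when the award decision is issued) gives a deadline of 8 May 1994; done 11 February 1994 — timely.
Step 2 — must wait 7 days from 2 March 1994 (end of the 19-day review period, which began when the written protest is filed on 11 February 1994), so not before 9 March 1994; 10 March 1994 is on or after that date.
Step 3 — must wait 13 days from 17 March 1994 (end of the 7-day response period, which began when the protest is served on the awardee on 10 March 1994), so not before 30 March 1994; 31 March 1994 is on or after that date.
Step 4 — 20 and 50 days from 5 April 1994 (end of the 5-day waiting period, which began when the statement of grounds is filed on 31 March 1994) are 25 April 1994 and 25 May 1994 respectively; 26 April 1994 falls inside that range.
Step 5 — must wait 15 days from 26 April 1994 (when the procurement file is requested), so not before 11 May 1994; 12 May 1994 is on or after that date.
Step 6 — counting 95 days from 10 March 1994 (when the protest is served on the awardee) gives a deadline of 13 June 1994; done 12 June 1994 — timely.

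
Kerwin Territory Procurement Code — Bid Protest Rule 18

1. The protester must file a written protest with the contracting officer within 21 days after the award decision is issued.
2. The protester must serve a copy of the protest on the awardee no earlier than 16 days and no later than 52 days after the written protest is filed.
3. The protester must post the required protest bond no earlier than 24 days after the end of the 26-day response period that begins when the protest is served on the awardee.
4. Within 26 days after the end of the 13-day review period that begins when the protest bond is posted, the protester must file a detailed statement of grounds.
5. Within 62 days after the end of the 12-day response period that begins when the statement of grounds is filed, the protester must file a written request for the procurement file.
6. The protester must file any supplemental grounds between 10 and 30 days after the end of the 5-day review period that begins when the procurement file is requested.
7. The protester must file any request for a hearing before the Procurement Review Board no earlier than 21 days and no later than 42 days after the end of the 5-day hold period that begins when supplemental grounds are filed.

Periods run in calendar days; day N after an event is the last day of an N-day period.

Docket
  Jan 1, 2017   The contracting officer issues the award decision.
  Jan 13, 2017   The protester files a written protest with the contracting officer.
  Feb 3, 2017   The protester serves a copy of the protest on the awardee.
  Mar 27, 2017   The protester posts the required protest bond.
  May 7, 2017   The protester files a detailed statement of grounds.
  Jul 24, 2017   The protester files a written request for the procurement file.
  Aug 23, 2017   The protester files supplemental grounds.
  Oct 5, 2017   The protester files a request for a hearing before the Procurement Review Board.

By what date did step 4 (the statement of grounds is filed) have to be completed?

The protest bond is posted on Mar 27, 2017; the 13-day review period therefore ends Apr 9, 2017, and step 4 runs from that date. 26 days after Apr 9, 2017 is May 5, 2017.

May 5, 2017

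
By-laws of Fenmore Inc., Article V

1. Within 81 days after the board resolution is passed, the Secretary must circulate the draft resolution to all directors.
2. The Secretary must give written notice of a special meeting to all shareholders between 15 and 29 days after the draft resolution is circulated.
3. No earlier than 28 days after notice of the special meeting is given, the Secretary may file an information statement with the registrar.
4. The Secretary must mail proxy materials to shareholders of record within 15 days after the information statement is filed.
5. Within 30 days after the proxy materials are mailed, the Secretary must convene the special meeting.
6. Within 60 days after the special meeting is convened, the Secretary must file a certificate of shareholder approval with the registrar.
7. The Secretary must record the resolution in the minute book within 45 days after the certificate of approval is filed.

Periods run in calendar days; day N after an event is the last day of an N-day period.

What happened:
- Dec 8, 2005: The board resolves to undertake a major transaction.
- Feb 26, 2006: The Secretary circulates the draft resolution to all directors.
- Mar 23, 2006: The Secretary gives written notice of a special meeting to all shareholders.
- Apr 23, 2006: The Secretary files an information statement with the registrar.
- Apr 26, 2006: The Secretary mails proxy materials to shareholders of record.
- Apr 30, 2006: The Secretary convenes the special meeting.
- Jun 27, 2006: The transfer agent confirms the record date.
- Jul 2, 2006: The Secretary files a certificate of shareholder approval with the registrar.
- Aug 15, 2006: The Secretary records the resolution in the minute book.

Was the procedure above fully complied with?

(1) due by Dec 8, 2005 + 81 days = Feb 27, 2006; completed Feb 26, 2006, before the deadline.
(2) the permitted window runs from Feb 26, 2006 + 15 = Mar 13, 2006 to Feb 26, 2006 + 29 = Mar 27, 2006; Mar 23, 2006 falls inside that range.
(3) permitted from Mar 23, 2006 + 28 days = Apr 20, 2006 onward; done Apr 23, 2006, after the minimum wait.
(4) due by Apr 23, 2006 + 15 days = May 8, 2006; done Apr 26, 2006 — timely.
(5) due by Apr 26, 2006 + 30 days = May 26, 2006; completed Apr 30, 2006, before the deadline.
(6) due by Apr 30, 2006 + 60 days = Jun 29, 2006; not done until Jul 2, 2006, 3 days after the deadline.
No need to go further; step 6 was not satisfied.

No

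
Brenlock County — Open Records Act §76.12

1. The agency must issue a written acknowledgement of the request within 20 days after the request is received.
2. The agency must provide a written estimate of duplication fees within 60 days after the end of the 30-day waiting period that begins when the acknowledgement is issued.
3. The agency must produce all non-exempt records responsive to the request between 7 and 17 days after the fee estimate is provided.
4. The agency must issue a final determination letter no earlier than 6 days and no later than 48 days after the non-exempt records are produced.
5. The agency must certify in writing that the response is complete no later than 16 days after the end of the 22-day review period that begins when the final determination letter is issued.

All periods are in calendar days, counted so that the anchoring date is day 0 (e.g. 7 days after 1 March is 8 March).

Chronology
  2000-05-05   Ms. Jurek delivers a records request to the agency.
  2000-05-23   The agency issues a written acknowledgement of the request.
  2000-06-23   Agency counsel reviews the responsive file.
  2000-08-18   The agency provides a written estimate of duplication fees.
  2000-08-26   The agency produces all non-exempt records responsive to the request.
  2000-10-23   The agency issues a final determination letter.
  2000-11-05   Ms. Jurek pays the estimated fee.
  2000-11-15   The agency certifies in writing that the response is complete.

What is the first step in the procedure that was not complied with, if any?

Step 1: 20 days after 2000-05-05 (when the request is received) is 2000-05-25; done 2000-05-23 — timely.
Step 2: 60 days after 2000-06-22 (end of the 30-day waiting period, which began when the acknowledgement is issued on 2000-05-23) is 2000-08-21; 2000-08-18 is within that limit.
Step 3: the window is 7–17 days after 2000-08-18 (when the fee estimate is provided), so 2000-08-25 through 2000-09-04; done 2000-08-26, which is between those dates.
Step 4: the window is 6–48 days after 2000-08-26 (when the non-exempt records are produced), so 2000-09-01 through 2000-10-13; done 2000-10-23 — 10 days after the window closed.
The procedure was therefore not followed at step 4.

Step 4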